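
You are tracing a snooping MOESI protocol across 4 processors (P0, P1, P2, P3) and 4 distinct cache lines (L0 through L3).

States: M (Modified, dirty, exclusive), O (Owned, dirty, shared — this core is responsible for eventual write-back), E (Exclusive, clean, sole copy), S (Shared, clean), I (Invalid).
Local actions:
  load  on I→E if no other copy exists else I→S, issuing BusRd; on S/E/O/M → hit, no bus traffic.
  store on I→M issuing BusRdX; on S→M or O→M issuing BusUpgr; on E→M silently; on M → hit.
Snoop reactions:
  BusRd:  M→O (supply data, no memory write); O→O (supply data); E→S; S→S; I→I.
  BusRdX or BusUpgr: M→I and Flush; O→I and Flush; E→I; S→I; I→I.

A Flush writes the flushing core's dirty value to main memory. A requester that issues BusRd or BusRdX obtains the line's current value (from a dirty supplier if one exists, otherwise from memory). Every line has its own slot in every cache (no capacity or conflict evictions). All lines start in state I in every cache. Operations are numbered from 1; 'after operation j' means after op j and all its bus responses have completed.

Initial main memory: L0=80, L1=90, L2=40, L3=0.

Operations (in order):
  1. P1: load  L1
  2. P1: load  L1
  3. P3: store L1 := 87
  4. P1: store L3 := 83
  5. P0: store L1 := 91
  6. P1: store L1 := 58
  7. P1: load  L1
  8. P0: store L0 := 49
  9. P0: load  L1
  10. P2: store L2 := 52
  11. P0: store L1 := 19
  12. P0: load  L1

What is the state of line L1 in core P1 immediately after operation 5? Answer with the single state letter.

state = I

1. P1: load  L1  bus=[BusRd]  L1: P0=I P1=E P2=I P3=I  mem[L1]=90
2. P1: load  L1  bus=[-]  L1: P0=I P1=E P2=I P3=I  mem[L1]=90
3. P3: store L1 := 87  bus=[BusRdX]  L1: P0=I P1=I P2=I P3=M  mem[L1]=90
4. P1: store L3 := 83  bus=[BusRdX]  L3: P0=I P1=M P2=I P3=I  mem[L3]=0
5. P0: store L1 := 91  bus=[BusRdX,Flush]  L1: P0=M P1=I P2=I P3=I  mem[L1]=87
6. P1: store L1 := 58  bus=[BusRdX,Flush]  L1: P0=I P1=M P2=I P3=I  mem[L1]=91
7. P1: load  L1  bus=[-]  L1: P0=I P1=M P2=I P3=I  mem[L1]=91
8. P0: store L0 := 49  bus=[BusRdX]  L0: P0=M P1=I P2=I P3=I  mem[L0]=80
9. P0: load  L1  bus=[BusRd]  L1: P0=S P1=O P2=I P3=I  mem[L1]=91
10. P2: store L2 := 52  bus=[BusRdX]  L2: P0=I P1=I P2=M P3=I  mem[L2]=40
11. P0: store L1 := 19  bus=[BusUpgr,Flush]  L1: P0=M P1=I P2=I P3=I  mem[L1]=58
12. P0: load  L1  bus=[-]  L1: P0=M P1=I P2=I P3=I  mem[L1]=58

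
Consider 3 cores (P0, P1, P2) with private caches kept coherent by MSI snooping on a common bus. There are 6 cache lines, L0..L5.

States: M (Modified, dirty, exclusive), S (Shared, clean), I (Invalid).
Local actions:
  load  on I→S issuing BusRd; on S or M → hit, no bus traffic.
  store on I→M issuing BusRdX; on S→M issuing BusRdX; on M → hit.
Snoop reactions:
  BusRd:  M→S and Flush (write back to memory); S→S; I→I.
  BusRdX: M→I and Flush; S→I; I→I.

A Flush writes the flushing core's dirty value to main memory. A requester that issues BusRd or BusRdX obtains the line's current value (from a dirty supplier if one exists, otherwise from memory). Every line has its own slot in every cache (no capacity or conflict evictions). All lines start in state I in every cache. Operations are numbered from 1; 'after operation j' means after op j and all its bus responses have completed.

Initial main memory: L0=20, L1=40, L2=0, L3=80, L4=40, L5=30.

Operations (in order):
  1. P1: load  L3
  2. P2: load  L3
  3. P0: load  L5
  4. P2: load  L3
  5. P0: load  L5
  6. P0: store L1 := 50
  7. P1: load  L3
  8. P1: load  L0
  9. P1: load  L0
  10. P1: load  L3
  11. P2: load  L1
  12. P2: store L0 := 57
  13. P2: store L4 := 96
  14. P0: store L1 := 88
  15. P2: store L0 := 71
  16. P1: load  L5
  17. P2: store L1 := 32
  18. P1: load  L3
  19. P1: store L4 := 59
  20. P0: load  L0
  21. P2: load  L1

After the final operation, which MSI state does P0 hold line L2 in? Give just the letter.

  op1 P1: load  L3 → I/S/I on L3; bus BusRd; mem=80
  op2 P2: load  L3 → I/S/S on L3; bus BusRd; mem=80
  op3 P0: load  L5 → S/I/I on L5; bus BusRd; mem=30
  op4 P2: load  L3 → I/S/S on L3; bus (none); mem=80
  op5 P0: load  L5 → S/I/I on L5; bus (none); mem=30
  op6 P0: store L1 := 50 → M/I/I on L1; bus BusRdX; mem=40
  op7 P1: load  L3 → I/S/S on L3; bus (none); mem=80
  op8 P1: load  L0 → I/S/I on L0; bus BusRd; mem=20
  op9 P1: load  L0 → I/S/I on L0; bus (none); mem=20
  op10 P1: load  L3 → I/S/S on L3; bus (none); mem=80
  op11 P2: load  L1 → S/I/S on L1; bus BusRd Flush; mem=50
  op12 P2: store L0 := 57 → I/I/M on L0; bus BusRdX; mem=20
  op13 P2: store L4 := 96 → I/I/M on L4; bus BusRdX; mem=40
  op14 P0: store L1 := 88 → M/I/I on L1; bus BusRdX; mem=50
  op15 P2: store L0 := 71 → I/I/M on L0; bus (none); mem=20
  op16 P1: load  L5 → S/S/I on L5; bus BusRd; mem=30
  op17 P2: store L1 := 32 → I/I/M on L1; bus BusRdX Flush; mem=88
  op18 P1: load  L3 → I/S/S on L3; bus (none); mem=80
  op19 P1: store L4 := 59 → I/M/I on L4; bus BusRdX Flush; mem=96
  op20 P0: load  L0 → S/I/S on L0; bus BusRd Flush; mem=71
  op21 P2: load  L1 → I/I/M on L1; bus (none); mem=88

state = I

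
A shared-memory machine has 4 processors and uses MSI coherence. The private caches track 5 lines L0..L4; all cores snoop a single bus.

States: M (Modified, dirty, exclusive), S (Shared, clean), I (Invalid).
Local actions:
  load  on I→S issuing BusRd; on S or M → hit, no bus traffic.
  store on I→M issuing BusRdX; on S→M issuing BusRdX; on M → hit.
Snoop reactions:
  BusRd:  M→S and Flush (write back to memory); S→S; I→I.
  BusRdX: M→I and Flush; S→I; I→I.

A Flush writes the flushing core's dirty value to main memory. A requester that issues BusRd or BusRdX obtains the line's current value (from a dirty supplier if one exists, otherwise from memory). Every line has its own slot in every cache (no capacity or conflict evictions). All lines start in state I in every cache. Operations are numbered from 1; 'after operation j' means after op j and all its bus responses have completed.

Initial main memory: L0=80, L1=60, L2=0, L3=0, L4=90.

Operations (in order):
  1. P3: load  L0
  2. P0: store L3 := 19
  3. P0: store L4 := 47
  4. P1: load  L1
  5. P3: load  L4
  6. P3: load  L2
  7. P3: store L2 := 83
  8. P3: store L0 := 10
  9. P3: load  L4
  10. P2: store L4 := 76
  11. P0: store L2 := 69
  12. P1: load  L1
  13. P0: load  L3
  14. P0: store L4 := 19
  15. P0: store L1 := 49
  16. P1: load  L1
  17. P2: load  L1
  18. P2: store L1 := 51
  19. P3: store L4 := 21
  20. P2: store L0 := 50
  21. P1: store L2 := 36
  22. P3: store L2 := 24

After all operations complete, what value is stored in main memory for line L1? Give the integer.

memory[L1] = 49

  op1 P3: load  L0 → I/I/I/S on L0; bus BusRd; mem=80
  op2 P0: store L3 := 19 → M/I/I/I on L3; bus BusRdX; mem=0
  op3 P0: store L4 := 47 → M/I/I/I on L4; bus BusRdX; mem=90
  op4 P1: load  L1 → I/S/I/I on L1; bus BusRd; mem=60
  op5 P3: load  L4 → S/I/I/S on L4; bus BusRd Flush; mem=47
  op6 P3: load  L2 → I/I/I/S on L2; bus BusRd; mem=0
  op7 P3: store L2 := 83 → I/I/I/M on L2; bus BusRdX; mem=0
  op8 P3: store L0 := 10 → I/I/I/M on L0; bus BusRdX; mem=80
  op9 P3: load  L4 → S/I/I/S on L4; bus (none); mem=47
  op10 P2: store L4 := 76 → I/I/M/I on L4; bus BusRdX; mem=47
  op11 P0: store L2 := 69 → M/I/I/I on L2; bus BusRdX Flush; mem=83
  op12 P1: load  L1 → I/S/I/I on L1; bus (none); mem=60
  op13 P0: load  L3 → M/I/I/I on L3; bus (none); mem=0
  op14 P0: store L4 := 19 → M/I/I/I on L4; bus BusRdX Flush; mem=76
  op15 P0: store L1 := 49 → M/I/I/I on L1; bus BusRdX; mem=60
  op16 P1: load  L1 → S/S/I/I on L1; bus BusRd Flush; mem=49
  op17 P2: load  L1 → S/S/S/I on L1; bus BusRd; mem=49
  op18 P2: store L1 := 51 → I/I/M/I on L1; bus BusRdX; mem=49
  op19 P3: store L4 := 21 → I/I/I/M on L4; bus BusRdX Flush; mem=19
  op20 P2: store L0 := 50 → I/I/M/I on L0; bus BusRdX Flush; mem=10
  op21 P1: store L2 := 36 → I/M/I/I on L2; bus BusRdX Flush; mem=69
  op22 P3: store L2 := 24 → I/I/I/M on L2; bus BusRdX Flush; mem=36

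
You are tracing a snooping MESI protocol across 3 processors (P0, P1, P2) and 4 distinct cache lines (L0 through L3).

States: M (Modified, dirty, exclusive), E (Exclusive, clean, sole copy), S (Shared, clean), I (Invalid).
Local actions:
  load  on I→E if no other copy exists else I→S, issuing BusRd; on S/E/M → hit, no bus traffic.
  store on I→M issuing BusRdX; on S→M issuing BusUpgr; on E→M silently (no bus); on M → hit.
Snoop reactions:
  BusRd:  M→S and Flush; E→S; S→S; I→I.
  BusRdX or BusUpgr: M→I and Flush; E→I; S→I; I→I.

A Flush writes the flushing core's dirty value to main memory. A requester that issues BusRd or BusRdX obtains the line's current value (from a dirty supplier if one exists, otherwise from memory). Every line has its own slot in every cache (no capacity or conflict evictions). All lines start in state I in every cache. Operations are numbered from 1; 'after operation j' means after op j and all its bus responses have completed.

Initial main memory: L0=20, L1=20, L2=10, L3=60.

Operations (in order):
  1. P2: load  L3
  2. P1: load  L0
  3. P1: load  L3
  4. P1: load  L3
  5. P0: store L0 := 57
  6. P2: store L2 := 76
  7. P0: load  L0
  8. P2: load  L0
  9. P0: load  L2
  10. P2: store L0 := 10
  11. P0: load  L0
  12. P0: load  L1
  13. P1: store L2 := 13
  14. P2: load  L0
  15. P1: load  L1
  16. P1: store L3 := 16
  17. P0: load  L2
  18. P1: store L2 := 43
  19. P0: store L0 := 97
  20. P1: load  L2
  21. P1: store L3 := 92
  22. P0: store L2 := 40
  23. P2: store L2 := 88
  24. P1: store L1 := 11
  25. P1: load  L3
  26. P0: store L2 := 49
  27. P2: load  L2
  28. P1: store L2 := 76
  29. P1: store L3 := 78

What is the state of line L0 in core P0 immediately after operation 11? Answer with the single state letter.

[1] P2: load  L3 | P0:I, P1:I, P2:E(60) | bus: BusRd
[2] P1: load  L0 | P0:I, P1:E(20), P2:I | bus: BusRd
[3] P1: load  L3 | P0:I, P1:S(60), P2:S(60) | bus: BusRd
[4] P1: load  L3 | P0:I, P1:S(60), P2:S(60) | bus: none
[5] P0: store L0 := 57 | P0:M(57), P1:I, P2:I | bus: BusRdX
[6] P2: store L2 := 76 | P0:I, P1:I, P2:M(76) | bus: BusRdX
[7] P0: load  L0 | P0:M(57), P1:I, P2:I | bus: none
[8] P2: load  L0 | P0:S(57), P1:I, P2:S(57) | bus: BusRd,Flush
[9] P0: load  L2 | P0:S(76), P1:I, P2:S(76) | bus: BusRd,Flush
[10] P2: store L0 := 10 | P0:I, P1:I, P2:M(10) | bus: BusUpgr
[11] P0: load  L0 | P0:S(10), P1:I, P2:S(10) | bus: BusRd,Flush
[12] P0: load  L1 | P0:E(20), P1:I, P2:I | bus: BusRd
[13] P1: store L2 := 13 | P0:I, P1:M(13), P2:I | bus: BusRdX
[14] P2: load  L0 | P0:S(10), P1:I, P2:S(10) | bus: none
[15] P1: load  L1 | P0:S(20), P1:S(20), P2:I | bus: BusRd
[16] P1: store L3 := 16 | P0:I, P1:M(16), P2:I | bus: BusUpgr
[17] P0: load  L2 | P0:S(13), P1:S(13), P2:I | bus: BusRd,Flush
[18] P1: store L2 := 43 | P0:I, P1:M(43), P2:I | bus: BusUpgr
[19] P0: store L0 := 97 | P0:M(97), P1:I, P2:I | bus: BusUpgr
[20] P1: load  L2 | P0:I, P1:M(43), P2:I | bus: none
[21] P1: store L3 := 92 | P0:I, P1:M(92), P2:I | bus: none
[22] P0: store L2 := 40 | P0:M(40), P1:I, P2:I | bus: BusRdX,Flush
[23] P2: store L2 := 88 | P0:I, P1:I, P2:M(88) | bus: BusRdX,Flush
[24] P1: store L1 := 11 | P0:I, P1:M(11), P2:I | bus: BusUpgr
[25] P1: load  L3 | P0:I, P1:M(92), P2:I | bus: none
[26] P0: store L2 := 49 | P0:M(49), P1:I, P2:I | bus: BusRdX,Flush
[27] P2: load  L2 | P0:S(49), P1:I, P2:S(49) | bus: BusRd,Flush
[28] P1: store L2 := 76 | P0:I, P1:M(76), P2:I | bus: BusRdX
[29] P1: store L3 := 78 | P0:I, P1:M(78), P2:I | bus: none

state = S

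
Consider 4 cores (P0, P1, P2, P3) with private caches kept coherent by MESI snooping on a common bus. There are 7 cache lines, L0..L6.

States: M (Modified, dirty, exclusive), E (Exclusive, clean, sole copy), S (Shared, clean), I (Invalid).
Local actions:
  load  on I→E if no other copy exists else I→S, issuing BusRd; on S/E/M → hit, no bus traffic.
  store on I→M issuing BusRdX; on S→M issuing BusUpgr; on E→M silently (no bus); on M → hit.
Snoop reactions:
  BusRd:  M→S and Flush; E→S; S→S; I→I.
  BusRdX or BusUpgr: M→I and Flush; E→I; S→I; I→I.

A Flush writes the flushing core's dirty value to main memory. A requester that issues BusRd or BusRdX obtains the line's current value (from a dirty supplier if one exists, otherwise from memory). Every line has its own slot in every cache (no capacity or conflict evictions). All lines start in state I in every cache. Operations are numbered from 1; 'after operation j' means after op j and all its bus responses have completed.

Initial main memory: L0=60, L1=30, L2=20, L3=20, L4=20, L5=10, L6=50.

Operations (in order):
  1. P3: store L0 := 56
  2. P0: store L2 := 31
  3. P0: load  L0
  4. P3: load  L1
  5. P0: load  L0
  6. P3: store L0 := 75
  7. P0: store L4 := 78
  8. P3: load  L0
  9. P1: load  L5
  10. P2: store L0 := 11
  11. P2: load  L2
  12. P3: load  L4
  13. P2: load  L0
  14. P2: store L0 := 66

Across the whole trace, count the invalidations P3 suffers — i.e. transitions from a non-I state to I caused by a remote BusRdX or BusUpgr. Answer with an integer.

invalidations = 1

1. P3: store L0 := 56  bus=[BusRdX]  L0: P0=I P1=I P2=I P3=M  mem[L0]=60
2. P0: store L2 := 31  bus=[BusRdX]  L2: P0=M P1=I P2=I P3=I  mem[L2]=20
3. P0: load  L0  bus=[BusRd,Flush]  L0: P0=S P1=I P2=I P3=S  mem[L0]=56
4. P3: load  L1  bus=[BusRd]  L1: P0=I P1=I P2=I P3=E  mem[L1]=30
5. P0: load  L0  bus=[-]  L0: P0=S P1=I P2=I P3=S  mem[L0]=56
6. P3: store L0 := 75  bus=[BusUpgr]  L0: P0=I P1=I P2=I P3=M  mem[L0]=56
7. P0: store L4 := 78  bus=[BusRdX]  L4: P0=M P1=I P2=I P3=I  mem[L4]=20
8. P3: load  L0  bus=[-]  L0: P0=I P1=I P2=I P3=M  mem[L0]=56
9. P1: load  L5  bus=[BusRd]  L5: P0=I P1=E P2=I P3=I  mem[L5]=10
10. P2: store L0 := 11  bus=[BusRdX,Flush]  L0: P0=I P1=I P2=M P3=I  mem[L0]=75
11. P2: load  L2  bus=[BusRd,Flush]  L2: P0=S P1=I P2=S P3=I  mem[L2]=31
12. P3: load  L4  bus=[BusRd,Flush]  L4: P0=S P1=I P2=I P3=S  mem[L4]=78
13. P2: load  L0  bus=[-]  L0: P0=I P1=I P2=M P3=I  mem[L0]=75
14. P2: store L0 := 66  bus=[-]  L0: P0=I P1=I P2=M P3=I  mem[L0]=75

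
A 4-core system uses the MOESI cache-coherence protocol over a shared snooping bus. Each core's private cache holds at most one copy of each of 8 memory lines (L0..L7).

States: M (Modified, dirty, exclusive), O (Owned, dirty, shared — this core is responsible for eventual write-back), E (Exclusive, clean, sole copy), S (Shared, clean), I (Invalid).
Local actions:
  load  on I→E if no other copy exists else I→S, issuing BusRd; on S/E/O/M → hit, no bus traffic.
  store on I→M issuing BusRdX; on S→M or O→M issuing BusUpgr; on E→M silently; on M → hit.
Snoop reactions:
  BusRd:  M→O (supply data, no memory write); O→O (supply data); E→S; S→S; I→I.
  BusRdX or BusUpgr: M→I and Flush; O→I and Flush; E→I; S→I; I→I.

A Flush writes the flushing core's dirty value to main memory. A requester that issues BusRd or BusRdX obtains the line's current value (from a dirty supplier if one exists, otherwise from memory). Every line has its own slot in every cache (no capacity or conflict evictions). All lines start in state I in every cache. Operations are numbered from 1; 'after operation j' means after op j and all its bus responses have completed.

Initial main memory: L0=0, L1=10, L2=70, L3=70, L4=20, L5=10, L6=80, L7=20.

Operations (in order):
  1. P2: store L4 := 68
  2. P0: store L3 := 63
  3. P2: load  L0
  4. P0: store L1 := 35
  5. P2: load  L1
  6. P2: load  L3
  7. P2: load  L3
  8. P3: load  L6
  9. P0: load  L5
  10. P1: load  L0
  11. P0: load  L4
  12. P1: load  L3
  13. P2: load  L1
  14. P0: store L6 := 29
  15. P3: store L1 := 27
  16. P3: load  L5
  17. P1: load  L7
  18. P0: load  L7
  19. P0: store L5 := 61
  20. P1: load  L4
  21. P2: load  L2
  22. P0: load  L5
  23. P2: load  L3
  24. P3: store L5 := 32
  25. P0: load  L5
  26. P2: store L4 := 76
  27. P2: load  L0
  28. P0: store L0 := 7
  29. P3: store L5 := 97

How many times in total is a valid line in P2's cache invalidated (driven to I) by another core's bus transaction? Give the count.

  op1 P2: store L4 := 68 → I/I/M/I on L4; bus BusRdX; mem=20
  op2 P0: store L3 := 63 → M/I/I/I on L3; bus BusRdX; mem=70
  op3 P2: load  L0 → I/I/E/I on L0; bus BusRd; mem=0
  op4 P0: store L1 := 35 → M/I/I/I on L1; bus BusRdX; mem=10
  op5 P2: load  L1 → O/I/S/I on L1; bus BusRd; mem=10
  op6 P2: load  L3 → O/I/S/I on L3; bus BusRd; mem=70
  op7 P2: load  L3 → O/I/S/I on L3; bus (none); mem=70
  op8 P3: load  L6 → I/I/I/E on L6; bus BusRd; mem=80
  op9 P0: load  L5 → E/I/I/I on L5; bus BusRd; mem=10
  op10 P1: load  L0 → I/S/S/I on L0; bus BusRd; mem=0
  op11 P0: load  L4 → S/I/O/I on L4; bus BusRd; mem=20
  op12 P1: load  L3 → O/S/S/I on L3; bus BusRd; mem=70
  op13 P2: load  L1 → O/I/S/I on L1; bus (none); mem=10
  op14 P0: store L6 := 29 → M/I/I/I on L6; bus BusRdX; mem=80
  op15 P3: store L1 := 27 → I/I/I/M on L1; bus BusRdX Flush; mem=35
  op16 P3: load  L5 → S/I/I/S on L5; bus BusRd; mem=10
  op17 P1: load  L7 → I/E/I/I on L7; bus BusRd; mem=20
  op18 P0: load  L7 → S/S/I/I on L7; bus BusRd; mem=20
  op19 P0: store L5 := 61 → M/I/I/I on L5; bus BusUpgr; mem=10
  op20 P1: load  L4 → S/S/O/I on L4; bus BusRd; mem=20
  op21 P2: load  L2 → I/I/E/I on L2; bus BusRd; mem=70
  op22 P0: load  L5 → M/I/I/I on L5; bus (none); mem=10
  op23 P2: load  L3 → O/S/S/I on L3; bus (none); mem=70
  op24 P3: store L5 := 32 → I/I/I/M on L5; bus BusRdX Flush; mem=61
  op25 P0: load  L5 → S/I/I/O on L5; bus BusRd; mem=61
  op26 P2: store L4 := 76 → I/I/M/I on L4; bus BusUpgr; mem=20
  op27 P2: load  L0 → I/S/S/I on L0; bus (none); mem=0
  op28 P0: store L0 := 7 → M/I/I/I on L0; bus BusRdX; mem=0
  op29 P3: store L5 := 97 → I/I/I/M on L5; bus BusUpgr; mem=61

invalidations = 2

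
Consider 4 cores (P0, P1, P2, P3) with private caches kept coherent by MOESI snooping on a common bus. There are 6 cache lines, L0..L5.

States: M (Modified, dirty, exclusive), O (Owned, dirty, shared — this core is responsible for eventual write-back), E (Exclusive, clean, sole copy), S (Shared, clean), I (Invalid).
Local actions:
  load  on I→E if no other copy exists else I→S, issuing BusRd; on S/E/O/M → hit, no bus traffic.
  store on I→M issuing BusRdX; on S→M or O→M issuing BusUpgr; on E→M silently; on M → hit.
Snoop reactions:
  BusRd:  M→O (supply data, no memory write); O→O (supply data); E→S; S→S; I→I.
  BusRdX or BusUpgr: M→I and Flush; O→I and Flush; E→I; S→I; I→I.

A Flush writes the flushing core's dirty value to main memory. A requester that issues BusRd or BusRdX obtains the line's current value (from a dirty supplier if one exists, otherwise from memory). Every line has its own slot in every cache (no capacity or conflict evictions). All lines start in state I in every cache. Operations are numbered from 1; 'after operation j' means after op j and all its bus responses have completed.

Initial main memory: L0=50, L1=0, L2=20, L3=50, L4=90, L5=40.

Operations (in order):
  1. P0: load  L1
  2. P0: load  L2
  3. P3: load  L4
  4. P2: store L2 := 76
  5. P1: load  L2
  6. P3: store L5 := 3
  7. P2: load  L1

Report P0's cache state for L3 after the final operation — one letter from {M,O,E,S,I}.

1. P0: load  L1  bus=[BusRd]  L1: P0=E P1=I P2=I P3=I  mem[L1]=0
2. P0: load  L2  bus=[BusRd]  L2: P0=E P1=I P2=I P3=I  mem[L2]=20
3. P3: load  L4  bus=[BusRd]  L4: P0=I P1=I P2=I P3=E  mem[L4]=90
4. P2: store L2 := 76  bus=[BusRdX]  L2: P0=I P1=I P2=M P3=I  mem[L2]=20
5. P1: load  L2  bus=[BusRd]  L2: P0=I P1=S P2=O P3=I  mem[L2]=20
6. P3: store L5 := 3  bus=[BusRdX]  L5: P0=I P1=I P2=I P3=M  mem[L5]=40
7. P2: load  L1  bus=[BusRd]  L1: P0=S P1=I P2=S P3=I  mem[L1]=0

state = I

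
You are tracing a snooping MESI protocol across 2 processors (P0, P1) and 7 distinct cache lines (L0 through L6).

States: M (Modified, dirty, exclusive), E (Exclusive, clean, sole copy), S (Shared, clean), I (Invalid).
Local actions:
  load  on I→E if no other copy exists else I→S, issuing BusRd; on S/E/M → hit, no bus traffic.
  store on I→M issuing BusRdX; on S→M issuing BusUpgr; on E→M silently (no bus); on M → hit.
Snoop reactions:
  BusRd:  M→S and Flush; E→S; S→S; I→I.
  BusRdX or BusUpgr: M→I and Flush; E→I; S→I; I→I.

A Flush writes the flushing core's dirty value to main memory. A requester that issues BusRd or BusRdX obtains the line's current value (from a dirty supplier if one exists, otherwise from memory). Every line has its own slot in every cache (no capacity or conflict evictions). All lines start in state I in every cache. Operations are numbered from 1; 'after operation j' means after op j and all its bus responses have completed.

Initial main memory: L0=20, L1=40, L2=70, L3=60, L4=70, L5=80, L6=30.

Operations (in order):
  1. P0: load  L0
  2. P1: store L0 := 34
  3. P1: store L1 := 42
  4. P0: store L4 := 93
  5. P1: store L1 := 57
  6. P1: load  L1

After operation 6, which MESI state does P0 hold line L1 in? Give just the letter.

1. P0: load  L0  bus=[BusRd]  L0: P0=E P1=I  mem[L0]=20
2. P1: store L0 := 34  bus=[BusRdX]  L0: P0=I P1=M  mem[L0]=20
3. P1: store L1 := 42  bus=[BusRdX]  L1: P0=I P1=M  mem[L1]=40
4. P0: store L4 := 93  bus=[BusRdX]  L4: P0=M P1=I  mem[L4]=70
5. P1: store L1 := 57  bus=[-]  L1: P0=I P1=M  mem[L1]=40
6. P1: load  L1  bus=[-]  L1: P0=I P1=M  mem[L1]=40

state = I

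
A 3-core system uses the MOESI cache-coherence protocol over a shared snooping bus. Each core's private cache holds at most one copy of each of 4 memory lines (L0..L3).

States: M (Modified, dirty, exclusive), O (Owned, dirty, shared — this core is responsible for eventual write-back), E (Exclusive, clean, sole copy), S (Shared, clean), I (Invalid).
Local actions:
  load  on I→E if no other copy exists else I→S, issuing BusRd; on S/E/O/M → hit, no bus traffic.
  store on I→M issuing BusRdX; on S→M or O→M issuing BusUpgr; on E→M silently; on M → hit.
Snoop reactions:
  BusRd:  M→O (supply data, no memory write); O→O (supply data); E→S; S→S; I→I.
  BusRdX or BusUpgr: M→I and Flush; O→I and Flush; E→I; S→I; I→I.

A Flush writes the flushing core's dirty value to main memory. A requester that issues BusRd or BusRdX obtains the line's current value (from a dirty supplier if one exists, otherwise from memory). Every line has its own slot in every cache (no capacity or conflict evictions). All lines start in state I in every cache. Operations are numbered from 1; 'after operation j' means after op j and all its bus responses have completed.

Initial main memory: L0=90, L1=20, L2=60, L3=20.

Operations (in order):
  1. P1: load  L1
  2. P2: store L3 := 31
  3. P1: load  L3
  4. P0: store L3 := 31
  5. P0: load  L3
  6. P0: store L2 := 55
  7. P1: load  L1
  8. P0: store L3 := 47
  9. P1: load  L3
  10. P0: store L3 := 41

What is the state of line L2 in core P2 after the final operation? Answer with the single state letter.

state = I

1. P1: load  L1  bus=[BusRd]  L1: P0=I P1=E P2=I  mem[L1]=20
2. P2: store L3 := 31  bus=[BusRdX]  L3: P0=I P1=I P2=M  mem[L3]=20
3. P1: load  L3  bus=[BusRd]  L3: P0=I P1=S P2=O  mem[L3]=20
4. P0: store L3 := 31  bus=[BusRdX,Flush]  L3: P0=M P1=I P2=I  mem[L3]=31
5. P0: load  L3  bus=[-]  L3: P0=M P1=I P2=I  mem[L3]=31
6. P0: store L2 := 55  bus=[BusRdX]  L2: P0=M P1=I P2=I  mem[L2]=60
7. P1: load  L1  bus=[-]  L1: P0=I P1=E P2=I  mem[L1]=20
8. P0: store L3 := 47  bus=[-]  L3: P0=M P1=I P2=I  mem[L3]=31
9. P1: load  L3  bus=[BusRd]  L3: P0=O P1=S P2=I  mem[L3]=31
10. P0: store L3 := 41  bus=[BusUpgr]  L3: P0=M P1=I P2=I  mem[L3]=31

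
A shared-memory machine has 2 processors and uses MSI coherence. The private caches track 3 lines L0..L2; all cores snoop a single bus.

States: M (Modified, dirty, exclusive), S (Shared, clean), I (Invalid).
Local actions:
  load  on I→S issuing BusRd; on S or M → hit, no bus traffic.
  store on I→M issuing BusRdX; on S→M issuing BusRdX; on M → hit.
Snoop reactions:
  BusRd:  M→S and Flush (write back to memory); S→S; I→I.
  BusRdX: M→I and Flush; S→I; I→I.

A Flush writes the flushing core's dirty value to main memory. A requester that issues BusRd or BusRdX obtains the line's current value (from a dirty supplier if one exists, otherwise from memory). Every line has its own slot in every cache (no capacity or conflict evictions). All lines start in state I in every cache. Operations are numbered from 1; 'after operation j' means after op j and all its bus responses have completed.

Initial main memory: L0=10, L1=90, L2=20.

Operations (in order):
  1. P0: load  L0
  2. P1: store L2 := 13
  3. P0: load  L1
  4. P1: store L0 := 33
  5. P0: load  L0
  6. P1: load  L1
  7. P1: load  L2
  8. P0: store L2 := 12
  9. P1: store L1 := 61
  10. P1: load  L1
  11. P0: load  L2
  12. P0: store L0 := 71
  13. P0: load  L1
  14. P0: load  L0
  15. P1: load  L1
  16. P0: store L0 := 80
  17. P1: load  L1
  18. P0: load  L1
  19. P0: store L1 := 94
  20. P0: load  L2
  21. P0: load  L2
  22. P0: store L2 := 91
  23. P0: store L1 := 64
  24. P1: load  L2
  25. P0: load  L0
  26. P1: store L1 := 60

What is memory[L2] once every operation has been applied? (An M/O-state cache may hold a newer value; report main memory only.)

step 1: P0: load  L0  ⟶  SI  (L0)  txn=BusRd  M[L0]=10
step 2: P1: store L2 := 13  ⟶  IM  (L2)  txn=BusRdX  M[L2]=20
step 3: P0: load  L1  ⟶  SI  (L1)  txn=BusRd  M[L1]=90
step 4: P1: store L0 := 33  ⟶  IM  (L0)  txn=BusRdX  M[L0]=10
step 5: P0: load  L0  ⟶  SS  (L0)  txn=BusRd+Flush  M[L0]=33
step 6: P1: load  L1  ⟶  SS  (L1)  txn=BusRd  M[L1]=90
step 7: P1: load  L2  ⟶  IM  (L2)  txn=∅  M[L2]=20
step 8: P0: store L2 := 12  ⟶  MI  (L2)  txn=BusRdX+Flush  M[L2]=13
step 9: P1: store L1 := 61  ⟶  IM  (L1)  txn=BusRdX  M[L1]=90
step 10: P1: load  L1  ⟶  IM  (L1)  txn=∅  M[L1]=90
step 11: P0: load  L2  ⟶  MI  (L2)  txn=∅  M[L2]=13
step 12: P0: store L0 := 71  ⟶  MI  (L0)  txn=BusRdX  M[L0]=33
step 13: P0: load  L1  ⟶  SS  (L1)  txn=BusRd+Flush  M[L1]=61
step 14: P0: load  L0  ⟶  MI  (L0)  txn=∅  M[L0]=33
step 15: P1: load  L1  ⟶  SS  (L1)  txn=∅  M[L1]=61
step 16: P0: store L0 := 80  ⟶  MI  (L0)  txn=∅  M[L0]=33
step 17: P1: load  L1  ⟶  SS  (L1)  txn=∅  M[L1]=61
step 18: P0: load  L1  ⟶  SS  (L1)  txn=∅  M[L1]=61
step 19: P0: store L1 := 94  ⟶  MI  (L1)  txn=BusRdX  M[L1]=61
step 20: P0: load  L2  ⟶  MI  (L2)  txn=∅  M[L2]=13
step 21: P0: load  L2  ⟶  MI  (L2)  txn=∅  M[L2]=13
step 22: P0: store L2 := 91  ⟶  MI  (L2)  txn=∅  M[L2]=13
step 23: P0: store L1 := 64  ⟶  MI  (L1)  txn=∅  M[L1]=61
step 24: P1: load  L2  ⟶  SS  (L2)  txn=BusRd+Flush  M[L2]=91
step 25: P0: load  L0  ⟶  MI  (L0)  txn=∅  M[L0]=33
step 26: P1: store L1 := 60  ⟶  IM  (L1)  txn=BusRdX+Flush  M[L1]=64

memory[L2] = 91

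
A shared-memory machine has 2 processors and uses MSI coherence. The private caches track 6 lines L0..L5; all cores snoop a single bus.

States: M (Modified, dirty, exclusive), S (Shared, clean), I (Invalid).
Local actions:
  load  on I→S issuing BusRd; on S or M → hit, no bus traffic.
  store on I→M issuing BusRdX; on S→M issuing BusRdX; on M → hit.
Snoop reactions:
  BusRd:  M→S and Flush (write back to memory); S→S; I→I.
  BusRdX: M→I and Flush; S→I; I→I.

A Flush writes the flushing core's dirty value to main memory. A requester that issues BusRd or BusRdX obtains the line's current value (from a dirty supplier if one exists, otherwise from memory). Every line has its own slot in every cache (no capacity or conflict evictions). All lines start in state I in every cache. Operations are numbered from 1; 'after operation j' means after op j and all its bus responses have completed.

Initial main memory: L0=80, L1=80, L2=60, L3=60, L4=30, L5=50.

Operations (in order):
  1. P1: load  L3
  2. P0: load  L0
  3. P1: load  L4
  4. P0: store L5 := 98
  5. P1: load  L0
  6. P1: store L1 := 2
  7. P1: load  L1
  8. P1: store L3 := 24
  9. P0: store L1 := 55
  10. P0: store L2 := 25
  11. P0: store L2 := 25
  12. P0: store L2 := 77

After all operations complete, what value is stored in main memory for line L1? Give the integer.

memory[L1] = 2

step 1: P1: load  L3  ⟶  IS  (L3)  txn=BusRd  M[L3]=60
step 2: P0: load  L0  ⟶  SI  (L0)  txn=BusRd  M[L0]=80
step 3: P1: load  L4  ⟶  IS  (L4)  txn=BusRd  M[L4]=30
step 4: P0: store L5 := 98  ⟶  MI  (L5)  txn=BusRdX  M[L5]=50
step 5: P1: load  L0  ⟶  SS  (L0)  txn=BusRd  M[L0]=80
step 6: P1: store L1 := 2  ⟶  IM  (L1)  txn=BusRdX  M[L1]=80
step 7: P1: load  L1  ⟶  IM  (L1)  txn=∅  M[L1]=80
step 8: P1: store L3 := 24  ⟶  IM  (L3)  txn=BusRdX  M[L3]=60
step 9: P0: store L1 := 55  ⟶  MI  (L1)  txn=BusRdX+Flush  M[L1]=2
step 10: P0: store L2 := 25  ⟶  MI  (L2)  txn=BusRdX  M[L2]=60
step 11: P0: store L2 := 25  ⟶  MI  (L2)  txn=∅  M[L2]=60
step 12: P0: store L2 := 77  ⟶  MI  (L2)  txn=∅  M[L2]=60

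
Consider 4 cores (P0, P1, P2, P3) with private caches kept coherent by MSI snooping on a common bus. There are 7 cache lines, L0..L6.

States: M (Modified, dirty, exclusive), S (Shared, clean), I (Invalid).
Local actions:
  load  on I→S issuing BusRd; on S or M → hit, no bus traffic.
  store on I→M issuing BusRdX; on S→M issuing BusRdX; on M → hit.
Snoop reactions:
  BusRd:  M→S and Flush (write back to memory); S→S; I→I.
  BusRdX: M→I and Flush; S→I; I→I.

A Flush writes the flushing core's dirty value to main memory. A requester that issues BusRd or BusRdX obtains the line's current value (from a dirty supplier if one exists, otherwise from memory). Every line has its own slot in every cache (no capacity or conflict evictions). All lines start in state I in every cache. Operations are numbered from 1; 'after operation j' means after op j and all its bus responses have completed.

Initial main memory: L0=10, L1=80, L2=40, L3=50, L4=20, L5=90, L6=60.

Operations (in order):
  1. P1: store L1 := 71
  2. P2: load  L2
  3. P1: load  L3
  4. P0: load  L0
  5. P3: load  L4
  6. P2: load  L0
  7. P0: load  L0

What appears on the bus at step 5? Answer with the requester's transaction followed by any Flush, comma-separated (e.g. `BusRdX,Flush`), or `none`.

bus = BusRd

step 1: P1: store L1 := 71  ⟶  IMII  (L1)  txn=BusRdX  M[L1]=80
step 2: P2: load  L2  ⟶  IISI  (L2)  txn=BusRd  M[L2]=40
step 3: P1: load  L3  ⟶  ISII  (L3)  txn=BusRd  M[L3]=50
step 4: P0: load  L0  ⟶  SIII  (L0)  txn=BusRd  M[L0]=10
step 5: P3: load  L4  ⟶  IIIS  (L4)  txn=BusRd  M[L4]=20
step 6: P2: load  L0  ⟶  SISI  (L0)  txn=BusRd  M[L0]=10
step 7: P0: load  L0  ⟶  SISI  (L0)  txn=∅  M[L0]=10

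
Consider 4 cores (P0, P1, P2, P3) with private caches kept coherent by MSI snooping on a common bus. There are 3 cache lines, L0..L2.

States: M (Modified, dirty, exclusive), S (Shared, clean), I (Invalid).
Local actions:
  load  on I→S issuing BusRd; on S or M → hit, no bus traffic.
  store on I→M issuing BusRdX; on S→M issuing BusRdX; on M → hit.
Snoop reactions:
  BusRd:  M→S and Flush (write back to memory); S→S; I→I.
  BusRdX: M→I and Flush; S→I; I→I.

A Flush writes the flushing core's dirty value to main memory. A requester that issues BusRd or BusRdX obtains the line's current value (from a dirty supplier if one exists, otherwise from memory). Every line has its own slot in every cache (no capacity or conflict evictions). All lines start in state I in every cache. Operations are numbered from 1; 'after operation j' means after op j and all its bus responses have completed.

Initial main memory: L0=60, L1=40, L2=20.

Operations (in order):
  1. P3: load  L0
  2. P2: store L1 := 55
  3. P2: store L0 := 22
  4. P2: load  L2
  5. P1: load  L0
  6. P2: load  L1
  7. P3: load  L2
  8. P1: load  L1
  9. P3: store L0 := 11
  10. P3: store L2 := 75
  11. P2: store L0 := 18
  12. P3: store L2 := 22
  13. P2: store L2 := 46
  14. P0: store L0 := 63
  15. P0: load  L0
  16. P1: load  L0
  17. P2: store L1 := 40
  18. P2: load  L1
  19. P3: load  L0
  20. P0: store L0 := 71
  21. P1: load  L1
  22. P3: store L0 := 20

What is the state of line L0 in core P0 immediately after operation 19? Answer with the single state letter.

  op1 P3: load  L0 → I/I/I/S on L0; bus BusRd; mem=60
  op2 P2: store L1 := 55 → I/I/M/I on L1; bus BusRdX; mem=40
  op3 P2: store L0 := 22 → I/I/M/I on L0; bus BusRdX; mem=60
  op4 P2: load  L2 → I/I/S/I on L2; bus BusRd; mem=20
  op5 P1: load  L0 → I/S/S/I on L0; bus BusRd Flush; mem=22
  op6 P2: load  L1 → I/I/M/I on L1; bus (none); mem=40
  op7 P3: load  L2 → I/I/S/S on L2; bus BusRd; mem=20
  op8 P1: load  L1 → I/S/S/I on L1; bus BusRd Flush; mem=55
  op9 P3: store L0 := 11 → I/I/I/M on L0; bus BusRdX; mem=22
  op10 P3: store L2 := 75 → I/I/I/M on L2; bus BusRdX; mem=20
  op11 P2: store L0 := 18 → I/I/M/I on L0; bus BusRdX Flush; mem=11
  op12 P3: store L2 := 22 → I/I/I/M on L2; bus (none); mem=20
  op13 P2: store L2 := 46 → I/I/M/I on L2; bus BusRdX Flush; mem=22
  op14 P0: store L0 := 63 → M/I/I/I on L0; bus BusRdX Flush; mem=18
  op15 P0: load  L0 → M/I/I/I on L0; bus (none); mem=18
  op16 P1: load  L0 → S/S/I/I on L0; bus BusRd Flush; mem=63
  op17 P2: store L1 := 40 → I/I/M/I on L1; bus BusRdX; mem=55
  op18 P2: load  L1 → I/I/M/I on L1; bus (none); mem=55
  op19 P3: load  L0 → S/S/I/S on L0; bus BusRd; mem=63
  op20 P0: store L0 := 71 → M/I/I/I on L0; bus BusRdX; mem=63
  op21 P1: load  L1 → I/S/S/I on L1; bus BusRd Flush; mem=40
  op22 P3: store L0 := 20 → I/I/I/M on L0; bus BusRdX Flush; mem=71

state = S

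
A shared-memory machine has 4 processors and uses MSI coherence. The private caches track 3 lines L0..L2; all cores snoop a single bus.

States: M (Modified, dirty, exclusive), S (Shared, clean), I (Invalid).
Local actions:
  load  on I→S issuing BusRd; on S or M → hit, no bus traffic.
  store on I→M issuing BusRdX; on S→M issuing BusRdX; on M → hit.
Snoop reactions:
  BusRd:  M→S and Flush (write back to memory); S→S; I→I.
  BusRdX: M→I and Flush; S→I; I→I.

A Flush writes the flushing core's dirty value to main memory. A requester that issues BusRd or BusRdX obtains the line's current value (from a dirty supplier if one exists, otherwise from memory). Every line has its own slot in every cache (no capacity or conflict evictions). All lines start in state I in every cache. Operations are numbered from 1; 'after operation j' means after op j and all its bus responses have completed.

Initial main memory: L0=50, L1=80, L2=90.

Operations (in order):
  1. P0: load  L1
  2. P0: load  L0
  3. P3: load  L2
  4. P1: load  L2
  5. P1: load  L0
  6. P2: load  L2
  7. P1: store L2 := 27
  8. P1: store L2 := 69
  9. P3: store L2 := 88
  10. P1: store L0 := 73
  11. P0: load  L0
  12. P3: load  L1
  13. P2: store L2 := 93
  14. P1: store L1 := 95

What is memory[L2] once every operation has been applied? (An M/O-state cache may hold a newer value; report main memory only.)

1. P0: load  L1  bus=[BusRd]  L1: P0=S P1=I P2=I P3=I  mem[L1]=80
2. P0: load  L0  bus=[BusRd]  L0: P0=S P1=I P2=I P3=I  mem[L0]=50
3. P3: load  L2  bus=[BusRd]  L2: P0=I P1=I P2=I P3=S  mem[L2]=90
4. P1: load  L2  bus=[BusRd]  L2: P0=I P1=S P2=I P3=S  mem[L2]=90
5. P1: load  L0  bus=[BusRd]  L0: P0=S P1=S P2=I P3=I  mem[L0]=50
6. P2: load  L2  bus=[BusRd]  L2: P0=I P1=S P2=S P3=S  mem[L2]=90
7. P1: store L2 := 27  bus=[BusRdX]  L2: P0=I P1=M P2=I P3=I  mem[L2]=90
8. P1: store L2 := 69  bus=[-]  L2: P0=I P1=M P2=I P3=I  mem[L2]=90
9. P3: store L2 := 88  bus=[BusRdX,Flush]  L2: P0=I P1=I P2=I P3=M  mem[L2]=69
10. P1: store L0 := 73  bus=[BusRdX]  L0: P0=I P1=M P2=I P3=I  mem[L0]=50
11. P0: load  L0  bus=[BusRd,Flush]  L0: P0=S P1=S P2=I P3=I  mem[L0]=73
12. P3: load  L1  bus=[BusRd]  L1: P0=S P1=I P2=I P3=S  mem[L1]=80
13. P2: store L2 := 93  bus=[BusRdX,Flush]  L2: P0=I P1=I P2=M P3=I  mem[L2]=88
14. P1: store L1 := 95  bus=[BusRdX]  L1: P0=I P1=M P2=I P3=I  mem[L1]=80

memory[L2] = 88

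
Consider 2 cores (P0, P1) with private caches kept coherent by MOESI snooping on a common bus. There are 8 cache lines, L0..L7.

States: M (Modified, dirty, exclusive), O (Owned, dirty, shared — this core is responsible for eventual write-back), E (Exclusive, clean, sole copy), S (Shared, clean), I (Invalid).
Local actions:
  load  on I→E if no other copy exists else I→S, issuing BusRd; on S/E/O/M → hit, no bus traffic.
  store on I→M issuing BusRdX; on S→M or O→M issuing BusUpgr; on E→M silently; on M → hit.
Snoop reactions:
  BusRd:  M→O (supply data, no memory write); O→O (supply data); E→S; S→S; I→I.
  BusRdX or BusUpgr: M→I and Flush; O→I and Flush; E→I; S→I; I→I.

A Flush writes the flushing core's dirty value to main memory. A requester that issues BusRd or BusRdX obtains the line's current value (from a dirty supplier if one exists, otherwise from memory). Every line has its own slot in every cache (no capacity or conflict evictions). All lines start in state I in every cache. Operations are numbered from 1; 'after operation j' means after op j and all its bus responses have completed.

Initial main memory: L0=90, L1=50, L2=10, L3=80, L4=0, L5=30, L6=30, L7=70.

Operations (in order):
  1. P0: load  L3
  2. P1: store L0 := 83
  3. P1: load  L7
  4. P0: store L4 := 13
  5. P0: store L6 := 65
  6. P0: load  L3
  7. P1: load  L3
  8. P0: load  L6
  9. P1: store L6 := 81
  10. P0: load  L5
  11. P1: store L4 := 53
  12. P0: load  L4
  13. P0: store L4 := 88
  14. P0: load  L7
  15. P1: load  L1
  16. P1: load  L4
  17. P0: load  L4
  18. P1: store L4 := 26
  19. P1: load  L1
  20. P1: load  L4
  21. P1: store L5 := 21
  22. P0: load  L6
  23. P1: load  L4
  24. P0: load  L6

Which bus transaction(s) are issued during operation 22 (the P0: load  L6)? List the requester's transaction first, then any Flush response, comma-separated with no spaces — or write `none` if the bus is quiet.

bus = BusRd

  op1 P0: load  L3 → E/I on L3; bus BusRd; mem=80
  op2 P1: store L0 := 83 → I/M on L0; bus BusRdX; mem=90
  op3 P1: load  L7 → I/E on L7; bus BusRd; mem=70
  op4 P0: store L4 := 13 → M/I on L4; bus BusRdX; mem=0
  op5 P0: store L6 := 65 → M/I on L6; bus BusRdX; mem=30
  op6 P0: load  L3 → E/I on L3; bus (none); mem=80
  op7 P1: load  L3 → S/S on L3; bus BusRd; mem=80
  op8 P0: load  L6 → M/I on L6; bus (none); mem=30
  op9 P1: store L6 := 81 → I/M on L6; bus BusRdX Flush; mem=65
  op10 P0: load  L5 → E/I on L5; bus BusRd; mem=30
  op11 P1: store L4 := 53 → I/M on L4; bus BusRdX Flush; mem=13
  op12 P0: load  L4 → S/O on L4; bus BusRd; mem=13
  op13 P0: store L4 := 88 → M/I on L4; bus BusUpgr Flush; mem=53
  op14 P0: load  L7 → S/S on L7; bus BusRd; mem=70
  op15 P1: load  L1 → I/E on L1; bus BusRd; mem=50
  op16 P1: load  L4 → O/S on L4; bus BusRd; mem=53
  op17 P0: load  L4 → O/S on L4; bus (none); mem=53
  op18 P1: store L4 := 26 → I/M on L4; bus BusUpgr Flush; mem=88
  op19 P1: load  L1 → I/E on L1; bus (none); mem=50
  op20 P1: load  L4 → I/M on L4; bus (none); mem=88
  op21 P1: store L5 := 21 → I/M on L5; bus BusRdX; mem=30
  op22 P0: load  L6 → S/O on L6; bus BusRd; mem=65
  op23 P1: load  L4 → I/M on L4; bus (none); mem=88
  op24 P0: load  L6 → S/O on L6; bus (none); mem=65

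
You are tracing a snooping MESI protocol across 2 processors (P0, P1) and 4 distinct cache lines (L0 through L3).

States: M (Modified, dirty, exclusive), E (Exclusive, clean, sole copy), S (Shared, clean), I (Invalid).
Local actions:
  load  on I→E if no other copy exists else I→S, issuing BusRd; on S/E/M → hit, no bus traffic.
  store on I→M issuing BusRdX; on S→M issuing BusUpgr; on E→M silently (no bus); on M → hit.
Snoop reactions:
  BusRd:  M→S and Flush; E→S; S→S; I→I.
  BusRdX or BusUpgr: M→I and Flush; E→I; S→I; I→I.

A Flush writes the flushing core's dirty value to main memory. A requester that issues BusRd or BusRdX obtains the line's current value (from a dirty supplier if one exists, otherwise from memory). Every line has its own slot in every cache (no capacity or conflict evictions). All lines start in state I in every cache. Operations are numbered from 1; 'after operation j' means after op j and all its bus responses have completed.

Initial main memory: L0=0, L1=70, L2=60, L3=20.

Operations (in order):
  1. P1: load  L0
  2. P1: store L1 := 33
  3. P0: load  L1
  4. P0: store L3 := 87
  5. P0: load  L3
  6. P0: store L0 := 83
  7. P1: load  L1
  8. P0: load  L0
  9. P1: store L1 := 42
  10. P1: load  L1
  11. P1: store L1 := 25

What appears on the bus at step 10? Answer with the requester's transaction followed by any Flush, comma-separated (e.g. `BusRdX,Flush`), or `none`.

bus = none

[1] P1: load  L0 | P0:I, P1:E(0) | bus: BusRd
[2] P1: store L1 := 33 | P0:I, P1:M(33) | bus: BusRdX
[3] P0: load  L1 | P0:S(33), P1:S(33) | bus: BusRd,Flush
[4] P0: store L3 := 87 | P0:M(87), P1:I | bus: BusRdX
[5] P0: load  L3 | P0:M(87), P1:I | bus: none
[6] P0: store L0 := 83 | P0:M(83), P1:I | bus: BusRdX
[7] P1: load  L1 | P0:S(33), P1:S(33) | bus: none
[8] P0: load  L0 | P0:M(83), P1:I | bus: none
[9] P1: store L1 := 42 | P0:I, P1:M(42) | bus: BusUpgr
[10] P1: load  L1 | P0:I, P1:M(42) | bus: none
[11] P1: store L1 := 25 | P0:I, P1:M(25) | bus: none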